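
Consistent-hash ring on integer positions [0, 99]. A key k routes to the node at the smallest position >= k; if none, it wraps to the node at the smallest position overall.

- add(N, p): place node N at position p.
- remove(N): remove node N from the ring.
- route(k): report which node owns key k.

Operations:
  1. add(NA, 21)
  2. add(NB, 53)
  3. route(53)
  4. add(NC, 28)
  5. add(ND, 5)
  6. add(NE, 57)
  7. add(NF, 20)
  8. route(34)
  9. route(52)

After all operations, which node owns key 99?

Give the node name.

Answer: ND

Derivation:
Op 1: add NA@21 -> ring=[21:NA]
Op 2: add NB@53 -> ring=[21:NA,53:NB]
Op 3: route key 53: smallest pos >= 53 is 53 -> NB
Op 4: add NC@28 -> ring=[21:NA,28:NC,53:NB]
Op 5: add ND@5 -> ring=[5:ND,21:NA,28:NC,53:NB]
Op 6: add NE@57 -> ring=[5:ND,21:NA,28:NC,53:NB,57:NE]
Op 7: add NF@20 -> ring=[5:ND,20:NF,21:NA,28:NC,53:NB,57:NE]
Op 8: route key 34: smallest pos >= 34 is 53 -> NB
Op 9: route key 52: smallest pos >= 52 is 53 -> NB
Final route key 99: none >= 99, wrap to smallest pos 5 -> ND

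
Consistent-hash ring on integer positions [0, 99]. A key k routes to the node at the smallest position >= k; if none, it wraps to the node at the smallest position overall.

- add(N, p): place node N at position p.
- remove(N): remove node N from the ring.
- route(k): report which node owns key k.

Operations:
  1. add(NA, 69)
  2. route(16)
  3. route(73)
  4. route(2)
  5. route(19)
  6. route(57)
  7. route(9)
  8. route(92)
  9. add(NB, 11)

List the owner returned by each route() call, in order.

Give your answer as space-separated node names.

Answer: NA NA NA NA NA NA NA

Derivation:
Op 1: add NA@69 -> ring=[69:NA]
Op 2: route key 16: smallest pos >= 16 is 69 -> NA
Op 3: route key 73: none >= 73, wrap to smallest pos 69 -> NA
Op 4: route key 2: smallest pos >= 2 is 69 -> NA
Op 5: route key 19: smallest pos >= 19 is 69 -> NA
Op 6: route key 57: smallest pos >= 57 is 69 -> NA
Op 7: route key 9: smallest pos >= 9 is 69 -> NA
Op 8: route key 92: none >= 92, wrap to smallest pos 69 -> NA
Op 9: add NB@11 -> ring=[11:NB,69:NA]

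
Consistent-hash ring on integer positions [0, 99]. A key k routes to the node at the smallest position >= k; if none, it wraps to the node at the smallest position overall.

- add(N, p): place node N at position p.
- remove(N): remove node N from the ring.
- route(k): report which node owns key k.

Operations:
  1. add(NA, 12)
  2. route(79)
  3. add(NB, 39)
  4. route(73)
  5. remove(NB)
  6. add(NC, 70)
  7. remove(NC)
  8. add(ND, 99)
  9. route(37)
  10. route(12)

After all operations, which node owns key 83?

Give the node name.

Answer: ND

Derivation:
Op 1: add NA@12 -> ring=[12:NA]
Op 2: route key 79: none >= 79, wrap to smallest pos 12 -> NA
Op 3: add NB@39 -> ring=[12:NA,39:NB]
Op 4: route key 73: none >= 73, wrap to smallest pos 12 -> NA
Op 5: remove NB -> ring=[12:NA]
Op 6: add NC@70 -> ring=[12:NA,70:NC]
Op 7: remove NC -> ring=[12:NA]
Op 8: add ND@99 -> ring=[12:NA,99:ND]
Op 9: route key 37: smallest pos >= 37 is 99 -> ND
Op 10: route key 12: smallest pos >= 12 is 12 -> NA
Final route key 83: smallest pos >= 83 is 99 -> ND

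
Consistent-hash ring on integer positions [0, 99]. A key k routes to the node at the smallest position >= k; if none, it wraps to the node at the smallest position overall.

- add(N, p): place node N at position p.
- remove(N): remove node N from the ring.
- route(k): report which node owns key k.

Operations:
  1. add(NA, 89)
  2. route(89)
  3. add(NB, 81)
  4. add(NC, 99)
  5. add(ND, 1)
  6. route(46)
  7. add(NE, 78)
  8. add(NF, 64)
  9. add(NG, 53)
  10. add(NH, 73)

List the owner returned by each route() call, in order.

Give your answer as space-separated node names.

Answer: NA NB

Derivation:
Op 1: add NA@89 -> ring=[89:NA]
Op 2: route key 89: smallest pos >= 89 is 89 -> NA
Op 3: add NB@81 -> ring=[81:NB,89:NA]
Op 4: add NC@99 -> ring=[81:NB,89:NA,99:NC]
Op 5: add ND@1 -> ring=[1:ND,81:NB,89:NA,99:NC]
Op 6: route key 46: smallest pos >= 46 is 81 -> NB
Op 7: add NE@78 -> ring=[1:ND,78:NE,81:NB,89:NA,99:NC]
Op 8: add NF@64 -> ring=[1:ND,64:NF,78:NE,81:NB,89:NA,99:NC]
Op 9: add NG@53 -> ring=[1:ND,53:NG,64:NF,78:NE,81:NB,89:NA,99:NC]
Op 10: add NH@73 -> ring=[1:ND,53:NG,64:NF,73:NH,78:NE,81:NB,89:NA,99:NC]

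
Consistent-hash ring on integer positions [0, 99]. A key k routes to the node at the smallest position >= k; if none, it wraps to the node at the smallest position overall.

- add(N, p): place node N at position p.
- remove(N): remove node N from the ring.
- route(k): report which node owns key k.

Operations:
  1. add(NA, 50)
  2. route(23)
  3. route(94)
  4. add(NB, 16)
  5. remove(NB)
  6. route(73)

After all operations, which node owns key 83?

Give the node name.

Op 1: add NA@50 -> ring=[50:NA]
Op 2: route key 23: smallest pos >= 23 is 50 -> NA
Op 3: route key 94: none >= 94, wrap to smallest pos 50 -> NA
Op 4: add NB@16 -> ring=[16:NB,50:NA]
Op 5: remove NB -> ring=[50:NA]
Op 6: route key 73: none >= 73, wrap to smallest pos 50 -> NA
Final route key 83: none >= 83, wrap to smallest pos 50 -> NA

Answer: NA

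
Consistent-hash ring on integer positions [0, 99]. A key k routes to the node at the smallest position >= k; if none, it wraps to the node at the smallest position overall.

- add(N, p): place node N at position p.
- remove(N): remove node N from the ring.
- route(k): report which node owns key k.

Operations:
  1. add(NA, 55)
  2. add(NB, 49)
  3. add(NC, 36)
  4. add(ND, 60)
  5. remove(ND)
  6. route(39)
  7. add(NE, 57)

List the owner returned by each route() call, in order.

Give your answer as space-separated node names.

Answer: NB

Derivation:
Op 1: add NA@55 -> ring=[55:NA]
Op 2: add NB@49 -> ring=[49:NB,55:NA]
Op 3: add NC@36 -> ring=[36:NC,49:NB,55:NA]
Op 4: add ND@60 -> ring=[36:NC,49:NB,55:NA,60:ND]
Op 5: remove ND -> ring=[36:NC,49:NB,55:NA]
Op 6: route key 39: smallest pos >= 39 is 49 -> NB
Op 7: add NE@57 -> ring=[36:NC,49:NB,55:NA,57:NE]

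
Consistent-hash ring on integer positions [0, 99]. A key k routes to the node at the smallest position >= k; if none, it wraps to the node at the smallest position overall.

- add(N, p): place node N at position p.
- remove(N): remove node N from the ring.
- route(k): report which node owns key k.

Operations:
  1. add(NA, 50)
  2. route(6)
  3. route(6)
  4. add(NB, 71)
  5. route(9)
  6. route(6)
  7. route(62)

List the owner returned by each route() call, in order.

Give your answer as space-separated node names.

Op 1: add NA@50 -> ring=[50:NA]
Op 2: route key 6: smallest pos >= 6 is 50 -> NA
Op 3: route key 6: smallest pos >= 6 is 50 -> NA
Op 4: add NB@71 -> ring=[50:NA,71:NB]
Op 5: route key 9: smallest pos >= 9 is 50 -> NA
Op 6: route key 6: smallest pos >= 6 is 50 -> NA
Op 7: route key 62: smallest pos >= 62 is 71 -> NB

Answer: NA NA NA NA NB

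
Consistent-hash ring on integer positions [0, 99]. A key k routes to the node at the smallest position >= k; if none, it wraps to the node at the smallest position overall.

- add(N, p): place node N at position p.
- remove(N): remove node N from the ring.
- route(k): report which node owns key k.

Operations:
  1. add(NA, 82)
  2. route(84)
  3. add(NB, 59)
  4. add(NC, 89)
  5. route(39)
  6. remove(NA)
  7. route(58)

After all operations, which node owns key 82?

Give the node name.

Op 1: add NA@82 -> ring=[82:NA]
Op 2: route key 84: none >= 84, wrap to smallest pos 82 -> NA
Op 3: add NB@59 -> ring=[59:NB,82:NA]
Op 4: add NC@89 -> ring=[59:NB,82:NA,89:NC]
Op 5: route key 39: smallest pos >= 39 is 59 -> NB
Op 6: remove NA -> ring=[59:NB,89:NC]
Op 7: route key 58: smallest pos >= 58 is 59 -> NB
Final route key 82: smallest pos >= 82 is 89 -> NC

Answer: NC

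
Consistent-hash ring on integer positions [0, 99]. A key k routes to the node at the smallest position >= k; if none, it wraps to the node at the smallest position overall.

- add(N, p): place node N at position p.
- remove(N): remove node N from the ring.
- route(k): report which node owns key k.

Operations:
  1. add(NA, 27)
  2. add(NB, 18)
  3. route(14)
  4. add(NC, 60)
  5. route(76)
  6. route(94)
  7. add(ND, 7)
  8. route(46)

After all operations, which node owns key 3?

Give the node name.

Op 1: add NA@27 -> ring=[27:NA]
Op 2: add NB@18 -> ring=[18:NB,27:NA]
Op 3: route key 14: smallest pos >= 14 is 18 -> NB
Op 4: add NC@60 -> ring=[18:NB,27:NA,60:NC]
Op 5: route key 76: none >= 76, wrap to smallest pos 18 -> NB
Op 6: route key 94: none >= 94, wrap to smallest pos 18 -> NB
Op 7: add ND@7 -> ring=[7:ND,18:NB,27:NA,60:NC]
Op 8: route key 46: smallest pos >= 46 is 60 -> NC
Final route key 3: smallest pos >= 3 is 7 -> ND

Answer: ND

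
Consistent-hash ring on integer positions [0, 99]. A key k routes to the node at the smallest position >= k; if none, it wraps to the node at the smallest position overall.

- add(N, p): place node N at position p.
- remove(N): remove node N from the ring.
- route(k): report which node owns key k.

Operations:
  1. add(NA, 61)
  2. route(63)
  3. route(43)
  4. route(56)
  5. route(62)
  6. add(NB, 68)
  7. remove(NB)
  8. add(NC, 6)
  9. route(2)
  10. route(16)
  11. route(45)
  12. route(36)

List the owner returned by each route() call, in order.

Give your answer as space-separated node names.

Answer: NA NA NA NA NC NA NA NA

Derivation:
Op 1: add NA@61 -> ring=[61:NA]
Op 2: route key 63: none >= 63, wrap to smallest pos 61 -> NA
Op 3: route key 43: smallest pos >= 43 is 61 -> NA
Op 4: route key 56: smallest pos >= 56 is 61 -> NA
Op 5: route key 62: none >= 62, wrap to smallest pos 61 -> NA
Op 6: add NB@68 -> ring=[61:NA,68:NB]
Op 7: remove NB -> ring=[61:NA]
Op 8: add NC@6 -> ring=[6:NC,61:NA]
Op 9: route key 2: smallest pos >= 2 is 6 -> NC
Op 10: route key 16: smallest pos >= 16 is 61 -> NA
Op 11: route key 45: smallest pos >= 45 is 61 -> NA
Op 12: route key 36: smallest pos >= 36 is 61 -> NA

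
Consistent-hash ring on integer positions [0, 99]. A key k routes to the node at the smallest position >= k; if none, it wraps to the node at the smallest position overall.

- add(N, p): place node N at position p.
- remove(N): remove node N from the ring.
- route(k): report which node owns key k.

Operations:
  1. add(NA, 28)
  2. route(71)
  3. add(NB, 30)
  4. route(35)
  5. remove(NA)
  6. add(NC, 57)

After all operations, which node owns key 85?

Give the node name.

Op 1: add NA@28 -> ring=[28:NA]
Op 2: route key 71: none >= 71, wrap to smallest pos 28 -> NA
Op 3: add NB@30 -> ring=[28:NA,30:NB]
Op 4: route key 35: none >= 35, wrap to smallest pos 28 -> NA
Op 5: remove NA -> ring=[30:NB]
Op 6: add NC@57 -> ring=[30:NB,57:NC]
Final route key 85: none >= 85, wrap to smallest pos 30 -> NB

Answer: NB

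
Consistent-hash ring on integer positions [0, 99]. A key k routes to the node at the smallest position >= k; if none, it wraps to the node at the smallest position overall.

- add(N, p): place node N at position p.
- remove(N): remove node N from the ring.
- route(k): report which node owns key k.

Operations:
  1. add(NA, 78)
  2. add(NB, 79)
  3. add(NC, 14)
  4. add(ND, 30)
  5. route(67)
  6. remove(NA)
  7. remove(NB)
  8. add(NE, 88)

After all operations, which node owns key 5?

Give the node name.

Answer: NC

Derivation:
Op 1: add NA@78 -> ring=[78:NA]
Op 2: add NB@79 -> ring=[78:NA,79:NB]
Op 3: add NC@14 -> ring=[14:NC,78:NA,79:NB]
Op 4: add ND@30 -> ring=[14:NC,30:ND,78:NA,79:NB]
Op 5: route key 67: smallest pos >= 67 is 78 -> NA
Op 6: remove NA -> ring=[14:NC,30:ND,79:NB]
Op 7: remove NB -> ring=[14:NC,30:ND]
Op 8: add NE@88 -> ring=[14:NC,30:ND,88:NE]
Final route key 5: smallest pos >= 5 is 14 -> NC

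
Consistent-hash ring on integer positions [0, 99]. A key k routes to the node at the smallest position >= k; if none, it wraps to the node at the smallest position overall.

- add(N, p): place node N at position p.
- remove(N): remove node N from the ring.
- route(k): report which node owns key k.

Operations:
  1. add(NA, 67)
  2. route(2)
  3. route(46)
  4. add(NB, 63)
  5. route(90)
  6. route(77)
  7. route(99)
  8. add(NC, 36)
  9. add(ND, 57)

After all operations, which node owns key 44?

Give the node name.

Op 1: add NA@67 -> ring=[67:NA]
Op 2: route key 2: smallest pos >= 2 is 67 -> NA
Op 3: route key 46: smallest pos >= 46 is 67 -> NA
Op 4: add NB@63 -> ring=[63:NB,67:NA]
Op 5: route key 90: none >= 90, wrap to smallest pos 63 -> NB
Op 6: route key 77: none >= 77, wrap to smallest pos 63 -> NB
Op 7: route key 99: none >= 99, wrap to smallest pos 63 -> NB
Op 8: add NC@36 -> ring=[36:NC,63:NB,67:NA]
Op 9: add ND@57 -> ring=[36:NC,57:ND,63:NB,67:NA]
Final route key 44: smallest pos >= 44 is 57 -> ND

Answer: ND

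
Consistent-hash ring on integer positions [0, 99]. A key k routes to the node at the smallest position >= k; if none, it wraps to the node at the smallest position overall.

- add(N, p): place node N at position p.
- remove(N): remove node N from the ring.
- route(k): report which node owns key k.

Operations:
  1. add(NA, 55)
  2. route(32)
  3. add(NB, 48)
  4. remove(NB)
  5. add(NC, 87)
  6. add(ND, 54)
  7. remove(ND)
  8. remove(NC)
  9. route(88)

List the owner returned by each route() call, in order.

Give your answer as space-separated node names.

Op 1: add NA@55 -> ring=[55:NA]
Op 2: route key 32: smallest pos >= 32 is 55 -> NA
Op 3: add NB@48 -> ring=[48:NB,55:NA]
Op 4: remove NB -> ring=[55:NA]
Op 5: add NC@87 -> ring=[55:NA,87:NC]
Op 6: add ND@54 -> ring=[54:ND,55:NA,87:NC]
Op 7: remove ND -> ring=[55:NA,87:NC]
Op 8: remove NC -> ring=[55:NA]
Op 9: route key 88: none >= 88, wrap to smallest pos 55 -> NA

Answer: NA NA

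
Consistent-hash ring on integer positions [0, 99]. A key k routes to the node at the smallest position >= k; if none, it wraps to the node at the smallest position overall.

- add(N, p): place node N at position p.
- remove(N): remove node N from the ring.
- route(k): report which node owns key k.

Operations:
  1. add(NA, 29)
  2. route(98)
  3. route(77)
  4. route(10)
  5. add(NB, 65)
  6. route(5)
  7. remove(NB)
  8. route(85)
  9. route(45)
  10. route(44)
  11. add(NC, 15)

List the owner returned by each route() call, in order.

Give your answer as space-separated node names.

Op 1: add NA@29 -> ring=[29:NA]
Op 2: route key 98: none >= 98, wrap to smallest pos 29 -> NA
Op 3: route key 77: none >= 77, wrap to smallest pos 29 -> NA
Op 4: route key 10: smallest pos >= 10 is 29 -> NA
Op 5: add NB@65 -> ring=[29:NA,65:NB]
Op 6: route key 5: smallest pos >= 5 is 29 -> NA
Op 7: remove NB -> ring=[29:NA]
Op 8: route key 85: none >= 85, wrap to smallest pos 29 -> NA
Op 9: route key 45: none >= 45, wrap to smallest pos 29 -> NA
Op 10: route key 44: none >= 44, wrap to smallest pos 29 -> NA
Op 11: add NC@15 -> ring=[15:NC,29:NA]

Answer: NA NA NA NA NA NA NA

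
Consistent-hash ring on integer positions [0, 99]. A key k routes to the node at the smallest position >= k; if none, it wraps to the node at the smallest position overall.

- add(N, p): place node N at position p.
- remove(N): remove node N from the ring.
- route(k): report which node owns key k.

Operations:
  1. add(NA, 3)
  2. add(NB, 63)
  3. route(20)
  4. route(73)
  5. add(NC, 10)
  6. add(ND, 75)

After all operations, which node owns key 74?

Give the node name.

Op 1: add NA@3 -> ring=[3:NA]
Op 2: add NB@63 -> ring=[3:NA,63:NB]
Op 3: route key 20: smallest pos >= 20 is 63 -> NB
Op 4: route key 73: none >= 73, wrap to smallest pos 3 -> NA
Op 5: add NC@10 -> ring=[3:NA,10:NC,63:NB]
Op 6: add ND@75 -> ring=[3:NA,10:NC,63:NB,75:ND]
Final route key 74: smallest pos >= 74 is 75 -> ND

Answer: ND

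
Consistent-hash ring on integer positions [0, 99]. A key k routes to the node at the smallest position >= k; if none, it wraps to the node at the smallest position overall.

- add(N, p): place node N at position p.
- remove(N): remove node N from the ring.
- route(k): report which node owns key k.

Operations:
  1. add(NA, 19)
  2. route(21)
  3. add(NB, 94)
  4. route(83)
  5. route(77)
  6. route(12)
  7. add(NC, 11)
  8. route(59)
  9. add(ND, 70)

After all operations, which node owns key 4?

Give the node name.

Answer: NC

Derivation:
Op 1: add NA@19 -> ring=[19:NA]
Op 2: route key 21: none >= 21, wrap to smallest pos 19 -> NA
Op 3: add NB@94 -> ring=[19:NA,94:NB]
Op 4: route key 83: smallest pos >= 83 is 94 -> NB
Op 5: route key 77: smallest pos >= 77 is 94 -> NB
Op 6: route key 12: smallest pos >= 12 is 19 -> NA
Op 7: add NC@11 -> ring=[11:NC,19:NA,94:NB]
Op 8: route key 59: smallest pos >= 59 is 94 -> NB
Op 9: add ND@70 -> ring=[11:NC,19:NA,70:ND,94:NB]
Final route key 4: smallest pos >= 4 is 11 -> NC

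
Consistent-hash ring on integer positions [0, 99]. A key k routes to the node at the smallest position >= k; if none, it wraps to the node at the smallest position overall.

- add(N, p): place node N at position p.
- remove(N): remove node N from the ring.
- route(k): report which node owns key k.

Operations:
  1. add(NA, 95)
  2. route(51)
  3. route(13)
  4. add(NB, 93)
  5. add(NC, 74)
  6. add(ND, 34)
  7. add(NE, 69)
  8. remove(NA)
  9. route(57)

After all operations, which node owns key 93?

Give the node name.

Answer: NB

Derivation:
Op 1: add NA@95 -> ring=[95:NA]
Op 2: route key 51: smallest pos >= 51 is 95 -> NA
Op 3: route key 13: smallest pos >= 13 is 95 -> NA
Op 4: add NB@93 -> ring=[93:NB,95:NA]
Op 5: add NC@74 -> ring=[74:NC,93:NB,95:NA]
Op 6: add ND@34 -> ring=[34:ND,74:NC,93:NB,95:NA]
Op 7: add NE@69 -> ring=[34:ND,69:NE,74:NC,93:NB,95:NA]
Op 8: remove NA -> ring=[34:ND,69:NE,74:NC,93:NB]
Op 9: route key 57: smallest pos >= 57 is 69 -> NE
Final route key 93: smallest pos >= 93 is 93 -> NB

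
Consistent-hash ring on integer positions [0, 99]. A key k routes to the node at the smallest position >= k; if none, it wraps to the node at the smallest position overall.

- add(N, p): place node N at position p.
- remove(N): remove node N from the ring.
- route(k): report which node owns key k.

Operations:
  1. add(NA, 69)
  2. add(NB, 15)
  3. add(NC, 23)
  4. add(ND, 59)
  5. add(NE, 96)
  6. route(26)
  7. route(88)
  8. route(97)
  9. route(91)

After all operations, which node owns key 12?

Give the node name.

Answer: NB

Derivation:
Op 1: add NA@69 -> ring=[69:NA]
Op 2: add NB@15 -> ring=[15:NB,69:NA]
Op 3: add NC@23 -> ring=[15:NB,23:NC,69:NA]
Op 4: add ND@59 -> ring=[15:NB,23:NC,59:ND,69:NA]
Op 5: add NE@96 -> ring=[15:NB,23:NC,59:ND,69:NA,96:NE]
Op 6: route key 26: smallest pos >= 26 is 59 -> ND
Op 7: route key 88: smallest pos >= 88 is 96 -> NE
Op 8: route key 97: none >= 97, wrap to smallest pos 15 -> NB
Op 9: route key 91: smallest pos >= 91 is 96 -> NE
Final route key 12: smallest pos >= 12 is 15 -> NB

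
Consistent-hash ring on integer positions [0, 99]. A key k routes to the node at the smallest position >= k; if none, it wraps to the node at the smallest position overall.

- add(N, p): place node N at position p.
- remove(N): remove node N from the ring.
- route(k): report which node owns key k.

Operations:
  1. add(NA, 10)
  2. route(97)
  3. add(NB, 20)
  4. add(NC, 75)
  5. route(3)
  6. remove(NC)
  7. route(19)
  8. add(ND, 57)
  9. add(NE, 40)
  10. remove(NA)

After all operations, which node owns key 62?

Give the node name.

Answer: NB

Derivation:
Op 1: add NA@10 -> ring=[10:NA]
Op 2: route key 97: none >= 97, wrap to smallest pos 10 -> NA
Op 3: add NB@20 -> ring=[10:NA,20:NB]
Op 4: add NC@75 -> ring=[10:NA,20:NB,75:NC]
Op 5: route key 3: smallest pos >= 3 is 10 -> NA
Op 6: remove NC -> ring=[10:NA,20:NB]
Op 7: route key 19: smallest pos >= 19 is 20 -> NB
Op 8: add ND@57 -> ring=[10:NA,20:NB,57:ND]
Op 9: add NE@40 -> ring=[10:NA,20:NB,40:NE,57:ND]
Op 10: remove NA -> ring=[20:NB,40:NE,57:ND]
Final route key 62: none >= 62, wrap to smallest pos 20 -> NB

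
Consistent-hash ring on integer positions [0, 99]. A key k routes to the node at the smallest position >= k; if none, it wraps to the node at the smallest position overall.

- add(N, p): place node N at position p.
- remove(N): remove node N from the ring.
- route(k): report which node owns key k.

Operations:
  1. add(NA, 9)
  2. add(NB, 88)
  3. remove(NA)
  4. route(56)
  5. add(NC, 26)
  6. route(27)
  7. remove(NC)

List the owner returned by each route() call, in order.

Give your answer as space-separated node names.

Op 1: add NA@9 -> ring=[9:NA]
Op 2: add NB@88 -> ring=[9:NA,88:NB]
Op 3: remove NA -> ring=[88:NB]
Op 4: route key 56: smallest pos >= 56 is 88 -> NB
Op 5: add NC@26 -> ring=[26:NC,88:NB]
Op 6: route key 27: smallest pos >= 27 is 88 -> NB
Op 7: remove NC -> ring=[88:NB]

Answer: NB NB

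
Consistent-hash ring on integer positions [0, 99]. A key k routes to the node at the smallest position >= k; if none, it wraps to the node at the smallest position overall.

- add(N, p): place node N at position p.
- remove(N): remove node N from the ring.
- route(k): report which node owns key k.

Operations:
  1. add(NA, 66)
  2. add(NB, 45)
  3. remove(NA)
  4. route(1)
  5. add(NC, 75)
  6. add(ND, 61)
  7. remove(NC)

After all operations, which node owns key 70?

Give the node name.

Op 1: add NA@66 -> ring=[66:NA]
Op 2: add NB@45 -> ring=[45:NB,66:NA]
Op 3: remove NA -> ring=[45:NB]
Op 4: route key 1: smallest pos >= 1 is 45 -> NB
Op 5: add NC@75 -> ring=[45:NB,75:NC]
Op 6: add ND@61 -> ring=[45:NB,61:ND,75:NC]
Op 7: remove NC -> ring=[45:NB,61:ND]
Final route key 70: none >= 70, wrap to smallest pos 45 -> NB

Answer: NB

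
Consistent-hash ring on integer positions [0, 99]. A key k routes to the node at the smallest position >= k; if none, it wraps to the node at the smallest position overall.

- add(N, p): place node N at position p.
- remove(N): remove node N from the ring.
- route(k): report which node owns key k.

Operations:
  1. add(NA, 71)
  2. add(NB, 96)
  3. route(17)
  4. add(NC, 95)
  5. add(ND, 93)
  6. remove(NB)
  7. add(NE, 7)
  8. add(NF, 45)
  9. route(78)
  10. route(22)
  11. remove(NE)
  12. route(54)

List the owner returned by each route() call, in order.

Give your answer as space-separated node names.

Op 1: add NA@71 -> ring=[71:NA]
Op 2: add NB@96 -> ring=[71:NA,96:NB]
Op 3: route key 17: smallest pos >= 17 is 71 -> NA
Op 4: add NC@95 -> ring=[71:NA,95:NC,96:NB]
Op 5: add ND@93 -> ring=[71:NA,93:ND,95:NC,96:NB]
Op 6: remove NB -> ring=[71:NA,93:ND,95:NC]
Op 7: add NE@7 -> ring=[7:NE,71:NA,93:ND,95:NC]
Op 8: add NF@45 -> ring=[7:NE,45:NF,71:NA,93:ND,95:NC]
Op 9: route key 78: smallest pos >= 78 is 93 -> ND
Op 10: route key 22: smallest pos >= 22 is 45 -> NF
Op 11: remove NE -> ring=[45:NF,71:NA,93:ND,95:NC]
Op 12: route key 54: smallest pos >= 54 is 71 -> NA

Answer: NA ND NF NA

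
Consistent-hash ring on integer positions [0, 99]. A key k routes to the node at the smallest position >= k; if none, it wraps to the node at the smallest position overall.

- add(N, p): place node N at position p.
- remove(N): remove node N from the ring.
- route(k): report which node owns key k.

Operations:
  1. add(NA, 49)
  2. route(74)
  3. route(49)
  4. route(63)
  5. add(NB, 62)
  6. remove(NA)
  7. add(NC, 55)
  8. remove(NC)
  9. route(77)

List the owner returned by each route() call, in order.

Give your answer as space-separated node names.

Answer: NA NA NA NB

Derivation:
Op 1: add NA@49 -> ring=[49:NA]
Op 2: route key 74: none >= 74, wrap to smallest pos 49 -> NA
Op 3: route key 49: smallest pos >= 49 is 49 -> NA
Op 4: route key 63: none >= 63, wrap to smallest pos 49 -> NA
Op 5: add NB@62 -> ring=[49:NA,62:NB]
Op 6: remove NA -> ring=[62:NB]
Op 7: add NC@55 -> ring=[55:NC,62:NB]
Op 8: remove NC -> ring=[62:NB]
Op 9: route key 77: none >= 77, wrap to smallest pos 62 -> NB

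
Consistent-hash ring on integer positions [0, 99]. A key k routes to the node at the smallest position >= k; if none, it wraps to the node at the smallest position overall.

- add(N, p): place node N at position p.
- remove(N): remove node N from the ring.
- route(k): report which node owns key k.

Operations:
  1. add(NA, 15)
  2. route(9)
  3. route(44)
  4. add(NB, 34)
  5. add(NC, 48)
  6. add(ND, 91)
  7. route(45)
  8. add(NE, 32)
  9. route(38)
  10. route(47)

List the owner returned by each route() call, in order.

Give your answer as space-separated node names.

Op 1: add NA@15 -> ring=[15:NA]
Op 2: route key 9: smallest pos >= 9 is 15 -> NA
Op 3: route key 44: none >= 44, wrap to smallest pos 15 -> NA
Op 4: add NB@34 -> ring=[15:NA,34:NB]
Op 5: add NC@48 -> ring=[15:NA,34:NB,48:NC]
Op 6: add ND@91 -> ring=[15:NA,34:NB,48:NC,91:ND]
Op 7: route key 45: smallest pos >= 45 is 48 -> NC
Op 8: add NE@32 -> ring=[15:NA,32:NE,34:NB,48:NC,91:ND]
Op 9: route key 38: smallest pos >= 38 is 48 -> NC
Op 10: route key 47: smallest pos >= 47 is 48 -> NC

Answer: NA NA NC NC NC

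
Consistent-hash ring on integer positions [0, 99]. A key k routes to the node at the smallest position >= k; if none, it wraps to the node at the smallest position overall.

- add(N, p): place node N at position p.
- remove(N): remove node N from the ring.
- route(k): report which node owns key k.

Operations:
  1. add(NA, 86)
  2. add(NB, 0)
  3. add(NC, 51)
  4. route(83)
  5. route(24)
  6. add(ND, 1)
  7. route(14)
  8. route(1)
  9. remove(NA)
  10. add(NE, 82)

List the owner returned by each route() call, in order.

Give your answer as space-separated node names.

Op 1: add NA@86 -> ring=[86:NA]
Op 2: add NB@0 -> ring=[0:NB,86:NA]
Op 3: add NC@51 -> ring=[0:NB,51:NC,86:NA]
Op 4: route key 83: smallest pos >= 83 is 86 -> NA
Op 5: route key 24: smallest pos >= 24 is 51 -> NC
Op 6: add ND@1 -> ring=[0:NB,1:ND,51:NC,86:NA]
Op 7: route key 14: smallest pos >= 14 is 51 -> NC
Op 8: route key 1: smallest pos >= 1 is 1 -> ND
Op 9: remove NA -> ring=[0:NB,1:ND,51:NC]
Op 10: add NE@82 -> ring=[0:NB,1:ND,51:NC,82:NE]

Answer: NA NC NC ND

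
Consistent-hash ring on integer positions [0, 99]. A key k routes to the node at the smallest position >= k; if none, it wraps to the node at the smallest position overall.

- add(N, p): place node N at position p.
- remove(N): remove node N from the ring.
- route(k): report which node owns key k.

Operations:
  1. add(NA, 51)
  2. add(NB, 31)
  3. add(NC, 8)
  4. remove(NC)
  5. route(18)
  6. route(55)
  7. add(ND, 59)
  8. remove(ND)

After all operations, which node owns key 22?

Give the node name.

Op 1: add NA@51 -> ring=[51:NA]
Op 2: add NB@31 -> ring=[31:NB,51:NA]
Op 3: add NC@8 -> ring=[8:NC,31:NB,51:NA]
Op 4: remove NC -> ring=[31:NB,51:NA]
Op 5: route key 18: smallest pos >= 18 is 31 -> NB
Op 6: route key 55: none >= 55, wrap to smallest pos 31 -> NB
Op 7: add ND@59 -> ring=[31:NB,51:NA,59:ND]
Op 8: remove ND -> ring=[31:NB,51:NA]
Final route key 22: smallest pos >= 22 is 31 -> NB

Answer: NB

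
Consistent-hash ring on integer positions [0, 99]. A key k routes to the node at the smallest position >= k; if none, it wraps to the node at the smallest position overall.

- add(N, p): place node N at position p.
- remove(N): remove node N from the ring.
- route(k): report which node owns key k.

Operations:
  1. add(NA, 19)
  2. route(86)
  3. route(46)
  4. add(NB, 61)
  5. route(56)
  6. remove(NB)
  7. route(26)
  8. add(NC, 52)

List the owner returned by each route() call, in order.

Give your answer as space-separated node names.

Op 1: add NA@19 -> ring=[19:NA]
Op 2: route key 86: none >= 86, wrap to smallest pos 19 -> NA
Op 3: route key 46: none >= 46, wrap to smallest pos 19 -> NA
Op 4: add NB@61 -> ring=[19:NA,61:NB]
Op 5: route key 56: smallest pos >= 56 is 61 -> NB
Op 6: remove NB -> ring=[19:NA]
Op 7: route key 26: none >= 26, wrap to smallest pos 19 -> NA
Op 8: add NC@52 -> ring=[19:NA,52:NC]

Answer: NA NA NB NA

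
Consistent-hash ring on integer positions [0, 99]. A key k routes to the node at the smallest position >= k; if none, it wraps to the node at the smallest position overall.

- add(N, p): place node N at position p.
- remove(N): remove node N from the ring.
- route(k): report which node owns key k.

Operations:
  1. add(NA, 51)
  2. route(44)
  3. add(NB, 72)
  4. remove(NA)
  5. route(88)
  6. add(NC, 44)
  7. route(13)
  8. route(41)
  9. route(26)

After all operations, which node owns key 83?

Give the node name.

Op 1: add NA@51 -> ring=[51:NA]
Op 2: route key 44: smallest pos >= 44 is 51 -> NA
Op 3: add NB@72 -> ring=[51:NA,72:NB]
Op 4: remove NA -> ring=[72:NB]
Op 5: route key 88: none >= 88, wrap to smallest pos 72 -> NB
Op 6: add NC@44 -> ring=[44:NC,72:NB]
Op 7: route key 13: smallest pos >= 13 is 44 -> NC
Op 8: route key 41: smallest pos >= 41 is 44 -> NC
Op 9: route key 26: smallest pos >= 26 is 44 -> NC
Final route key 83: none >= 83, wrap to smallest pos 44 -> NC

Answer: NC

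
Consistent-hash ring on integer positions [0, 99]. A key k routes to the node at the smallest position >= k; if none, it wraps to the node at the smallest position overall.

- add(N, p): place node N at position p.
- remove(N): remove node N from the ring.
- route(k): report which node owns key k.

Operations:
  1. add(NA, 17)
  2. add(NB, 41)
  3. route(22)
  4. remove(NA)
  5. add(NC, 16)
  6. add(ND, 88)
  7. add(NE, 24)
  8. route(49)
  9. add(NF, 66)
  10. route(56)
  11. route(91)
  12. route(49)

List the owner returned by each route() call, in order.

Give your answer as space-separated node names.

Answer: NB ND NF NC NF

Derivation:
Op 1: add NA@17 -> ring=[17:NA]
Op 2: add NB@41 -> ring=[17:NA,41:NB]
Op 3: route key 22: smallest pos >= 22 is 41 -> NB
Op 4: remove NA -> ring=[41:NB]
Op 5: add NC@16 -> ring=[16:NC,41:NB]
Op 6: add ND@88 -> ring=[16:NC,41:NB,88:ND]
Op 7: add NE@24 -> ring=[16:NC,24:NE,41:NB,88:ND]
Op 8: route key 49: smallest pos >= 49 is 88 -> ND
Op 9: add NF@66 -> ring=[16:NC,24:NE,41:NB,66:NF,88:ND]
Op 10: route key 56: smallest pos >= 56 is 66 -> NF
Op 11: route key 91: none >= 91, wrap to smallest pos 16 -> NC
Op 12: route key 49: smallest pos >= 49 is 66 -> NF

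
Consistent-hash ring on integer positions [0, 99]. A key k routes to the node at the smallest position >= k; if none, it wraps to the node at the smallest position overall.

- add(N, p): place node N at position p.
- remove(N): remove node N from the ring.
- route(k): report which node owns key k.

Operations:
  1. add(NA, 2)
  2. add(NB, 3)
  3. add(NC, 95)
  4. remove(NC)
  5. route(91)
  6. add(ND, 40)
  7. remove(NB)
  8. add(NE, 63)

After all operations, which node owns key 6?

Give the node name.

Op 1: add NA@2 -> ring=[2:NA]
Op 2: add NB@3 -> ring=[2:NA,3:NB]
Op 3: add NC@95 -> ring=[2:NA,3:NB,95:NC]
Op 4: remove NC -> ring=[2:NA,3:NB]
Op 5: route key 91: none >= 91, wrap to smallest pos 2 -> NA
Op 6: add ND@40 -> ring=[2:NA,3:NB,40:ND]
Op 7: remove NB -> ring=[2:NA,40:ND]
Op 8: add NE@63 -> ring=[2:NA,40:ND,63:NE]
Final route key 6: smallest pos >= 6 is 40 -> ND

Answer: ND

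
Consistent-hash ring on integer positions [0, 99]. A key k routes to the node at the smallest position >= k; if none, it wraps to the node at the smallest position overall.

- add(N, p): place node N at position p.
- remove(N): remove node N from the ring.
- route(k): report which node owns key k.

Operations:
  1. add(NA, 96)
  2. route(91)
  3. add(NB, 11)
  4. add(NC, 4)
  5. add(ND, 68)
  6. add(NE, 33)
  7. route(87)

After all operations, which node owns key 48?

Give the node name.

Op 1: add NA@96 -> ring=[96:NA]
Op 2: route key 91: smallest pos >= 91 is 96 -> NA
Op 3: add NB@11 -> ring=[11:NB,96:NA]
Op 4: add NC@4 -> ring=[4:NC,11:NB,96:NA]
Op 5: add ND@68 -> ring=[4:NC,11:NB,68:ND,96:NA]
Op 6: add NE@33 -> ring=[4:NC,11:NB,33:NE,68:ND,96:NA]
Op 7: route key 87: smallest pos >= 87 is 96 -> NA
Final route key 48: smallest pos >= 48 is 68 -> ND

Answer: ND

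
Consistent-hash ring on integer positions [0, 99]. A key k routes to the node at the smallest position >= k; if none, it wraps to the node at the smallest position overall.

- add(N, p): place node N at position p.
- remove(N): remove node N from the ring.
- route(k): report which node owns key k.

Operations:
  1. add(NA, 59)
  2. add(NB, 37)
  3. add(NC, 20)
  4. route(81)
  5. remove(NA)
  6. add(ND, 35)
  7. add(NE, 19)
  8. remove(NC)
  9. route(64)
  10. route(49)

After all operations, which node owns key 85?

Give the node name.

Answer: NE

Derivation:
Op 1: add NA@59 -> ring=[59:NA]
Op 2: add NB@37 -> ring=[37:NB,59:NA]
Op 3: add NC@20 -> ring=[20:NC,37:NB,59:NA]
Op 4: route key 81: none >= 81, wrap to smallest pos 20 -> NC
Op 5: remove NA -> ring=[20:NC,37:NB]
Op 6: add ND@35 -> ring=[20:NC,35:ND,37:NB]
Op 7: add NE@19 -> ring=[19:NE,20:NC,35:ND,37:NB]
Op 8: remove NC -> ring=[19:NE,35:ND,37:NB]
Op 9: route key 64: none >= 64, wrap to smallest pos 19 -> NE
Op 10: route key 49: none >= 49, wrap to smallest pos 19 -> NE
Final route key 85: none >= 85, wrap to smallest pos 19 -> NE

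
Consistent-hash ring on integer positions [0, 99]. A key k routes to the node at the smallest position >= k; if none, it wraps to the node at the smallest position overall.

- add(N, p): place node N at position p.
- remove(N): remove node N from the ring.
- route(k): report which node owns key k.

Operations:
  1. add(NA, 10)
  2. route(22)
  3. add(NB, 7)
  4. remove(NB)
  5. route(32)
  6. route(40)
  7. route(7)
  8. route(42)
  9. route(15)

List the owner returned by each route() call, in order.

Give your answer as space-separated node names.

Op 1: add NA@10 -> ring=[10:NA]
Op 2: route key 22: none >= 22, wrap to smallest pos 10 -> NA
Op 3: add NB@7 -> ring=[7:NB,10:NA]
Op 4: remove NB -> ring=[10:NA]
Op 5: route key 32: none >= 32, wrap to smallest pos 10 -> NA
Op 6: route key 40: none >= 40, wrap to smallest pos 10 -> NA
Op 7: route key 7: smallest pos >= 7 is 10 -> NA
Op 8: route key 42: none >= 42, wrap to smallest pos 10 -> NA
Op 9: route key 15: none >= 15, wrap to smallest pos 10 -> NA

Answer: NA NA NA NA NA NA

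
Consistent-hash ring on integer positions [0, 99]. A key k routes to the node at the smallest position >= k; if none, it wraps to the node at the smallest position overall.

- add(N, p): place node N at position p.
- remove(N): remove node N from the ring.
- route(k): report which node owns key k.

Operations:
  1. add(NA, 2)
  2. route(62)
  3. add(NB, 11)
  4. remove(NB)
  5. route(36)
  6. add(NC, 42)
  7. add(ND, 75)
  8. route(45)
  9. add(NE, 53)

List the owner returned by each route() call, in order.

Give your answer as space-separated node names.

Answer: NA NA ND

Derivation:
Op 1: add NA@2 -> ring=[2:NA]
Op 2: route key 62: none >= 62, wrap to smallest pos 2 -> NA
Op 3: add NB@11 -> ring=[2:NA,11:NB]
Op 4: remove NB -> ring=[2:NA]
Op 5: route key 36: none >= 36, wrap to smallest pos 2 -> NA
Op 6: add NC@42 -> ring=[2:NA,42:NC]
Op 7: add ND@75 -> ring=[2:NA,42:NC,75:ND]
Op 8: route key 45: smallest pos >= 45 is 75 -> ND
Op 9: add NE@53 -> ring=[2:NA,42:NC,53:NE,75:ND]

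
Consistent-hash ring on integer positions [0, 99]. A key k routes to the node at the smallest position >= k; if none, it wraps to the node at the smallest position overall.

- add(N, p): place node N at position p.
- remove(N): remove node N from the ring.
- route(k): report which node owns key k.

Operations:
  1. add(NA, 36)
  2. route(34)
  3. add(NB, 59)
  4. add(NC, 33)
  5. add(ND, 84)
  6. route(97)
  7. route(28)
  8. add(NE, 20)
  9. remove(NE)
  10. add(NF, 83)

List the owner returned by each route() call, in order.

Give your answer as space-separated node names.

Answer: NA NC NC

Derivation:
Op 1: add NA@36 -> ring=[36:NA]
Op 2: route key 34: smallest pos >= 34 is 36 -> NA
Op 3: add NB@59 -> ring=[36:NA,59:NB]
Op 4: add NC@33 -> ring=[33:NC,36:NA,59:NB]
Op 5: add ND@84 -> ring=[33:NC,36:NA,59:NB,84:ND]
Op 6: route key 97: none >= 97, wrap to smallest pos 33 -> NC
Op 7: route key 28: smallest pos >= 28 is 33 -> NC
Op 8: add NE@20 -> ring=[20:NE,33:NC,36:NA,59:NB,84:ND]
Op 9: remove NE -> ring=[33:NC,36:NA,59:NB,84:ND]
Op 10: add NF@83 -> ring=[33:NC,36:NA,59:NB,83:NF,84:ND]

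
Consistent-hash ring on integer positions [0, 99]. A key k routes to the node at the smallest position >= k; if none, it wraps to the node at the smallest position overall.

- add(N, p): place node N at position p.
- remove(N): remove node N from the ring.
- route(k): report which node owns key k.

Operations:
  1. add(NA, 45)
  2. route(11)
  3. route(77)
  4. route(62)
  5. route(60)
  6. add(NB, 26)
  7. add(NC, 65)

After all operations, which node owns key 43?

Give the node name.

Op 1: add NA@45 -> ring=[45:NA]
Op 2: route key 11: smallest pos >= 11 is 45 -> NA
Op 3: route key 77: none >= 77, wrap to smallest pos 45 -> NA
Op 4: route key 62: none >= 62, wrap to smallest pos 45 -> NA
Op 5: route key 60: none >= 60, wrap to smallest pos 45 -> NA
Op 6: add NB@26 -> ring=[26:NB,45:NA]
Op 7: add NC@65 -> ring=[26:NB,45:NA,65:NC]
Final route key 43: smallest pos >= 43 is 45 -> NA

Answer: NA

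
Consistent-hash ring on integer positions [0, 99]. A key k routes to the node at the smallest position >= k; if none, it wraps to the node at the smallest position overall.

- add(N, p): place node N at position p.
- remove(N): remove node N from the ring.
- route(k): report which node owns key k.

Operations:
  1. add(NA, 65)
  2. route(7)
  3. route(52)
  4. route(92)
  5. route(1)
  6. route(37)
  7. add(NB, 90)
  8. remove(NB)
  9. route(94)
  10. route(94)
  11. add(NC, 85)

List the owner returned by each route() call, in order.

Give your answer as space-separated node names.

Op 1: add NA@65 -> ring=[65:NA]
Op 2: route key 7: smallest pos >= 7 is 65 -> NA
Op 3: route key 52: smallest pos >= 52 is 65 -> NA
Op 4: route key 92: none >= 92, wrap to smallest pos 65 -> NA
Op 5: route key 1: smallest pos >= 1 is 65 -> NA
Op 6: route key 37: smallest pos >= 37 is 65 -> NA
Op 7: add NB@90 -> ring=[65:NA,90:NB]
Op 8: remove NB -> ring=[65:NA]
Op 9: route key 94: none >= 94, wrap to smallest pos 65 -> NA
Op 10: route key 94: none >= 94, wrap to smallest pos 65 -> NA
Op 11: add NC@85 -> ring=[65:NA,85:NC]

Answer: NA NA NA NA NA NA NA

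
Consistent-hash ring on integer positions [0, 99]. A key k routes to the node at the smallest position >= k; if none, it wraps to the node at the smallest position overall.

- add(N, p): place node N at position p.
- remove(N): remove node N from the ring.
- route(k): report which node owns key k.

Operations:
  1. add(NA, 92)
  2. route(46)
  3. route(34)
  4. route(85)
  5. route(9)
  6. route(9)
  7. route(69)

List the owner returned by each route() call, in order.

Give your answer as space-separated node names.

Answer: NA NA NA NA NA NA

Derivation:
Op 1: add NA@92 -> ring=[92:NA]
Op 2: route key 46: smallest pos >= 46 is 92 -> NA
Op 3: route key 34: smallest pos >= 34 is 92 -> NA
Op 4: route key 85: smallest pos >= 85 is 92 -> NA
Op 5: route key 9: smallest pos >= 9 is 92 -> NA
Op 6: route key 9: smallest pos >= 9 is 92 -> NA
Op 7: route key 69: smallest pos >= 69 is 92 -> NA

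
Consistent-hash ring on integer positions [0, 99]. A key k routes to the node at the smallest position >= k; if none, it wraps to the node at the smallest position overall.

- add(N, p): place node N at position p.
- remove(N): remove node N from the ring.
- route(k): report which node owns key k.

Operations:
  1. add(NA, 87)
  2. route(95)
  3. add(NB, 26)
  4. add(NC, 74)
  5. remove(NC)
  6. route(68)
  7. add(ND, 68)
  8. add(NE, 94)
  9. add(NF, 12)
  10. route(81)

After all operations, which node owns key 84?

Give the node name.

Op 1: add NA@87 -> ring=[87:NA]
Op 2: route key 95: none >= 95, wrap to smallest pos 87 -> NA
Op 3: add NB@26 -> ring=[26:NB,87:NA]
Op 4: add NC@74 -> ring=[26:NB,74:NC,87:NA]
Op 5: remove NC -> ring=[26:NB,87:NA]
Op 6: route key 68: smallest pos >= 68 is 87 -> NA
Op 7: add ND@68 -> ring=[26:NB,68:ND,87:NA]
Op 8: add NE@94 -> ring=[26:NB,68:ND,87:NA,94:NE]
Op 9: add NF@12 -> ring=[12:NF,26:NB,68:ND,87:NA,94:NE]
Op 10: route key 81: smallest pos >= 81 is 87 -> NA
Final route key 84: smallest pos >= 84 is 87 -> NA

Answer: NA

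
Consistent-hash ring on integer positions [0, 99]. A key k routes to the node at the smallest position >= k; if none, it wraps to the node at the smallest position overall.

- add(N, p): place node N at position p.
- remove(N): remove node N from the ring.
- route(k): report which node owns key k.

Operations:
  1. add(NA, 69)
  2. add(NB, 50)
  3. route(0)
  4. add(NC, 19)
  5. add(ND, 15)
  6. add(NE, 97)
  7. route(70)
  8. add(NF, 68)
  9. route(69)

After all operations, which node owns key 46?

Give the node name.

Op 1: add NA@69 -> ring=[69:NA]
Op 2: add NB@50 -> ring=[50:NB,69:NA]
Op 3: route key 0: smallest pos >= 0 is 50 -> NB
Op 4: add NC@19 -> ring=[19:NC,50:NB,69:NA]
Op 5: add ND@15 -> ring=[15:ND,19:NC,50:NB,69:NA]
Op 6: add NE@97 -> ring=[15:ND,19:NC,50:NB,69:NA,97:NE]
Op 7: route key 70: smallest pos >= 70 is 97 -> NE
Op 8: add NF@68 -> ring=[15:ND,19:NC,50:NB,68:NF,69:NA,97:NE]
Op 9: route key 69: smallest pos >= 69 is 69 -> NA
Final route key 46: smallest pos >= 46 is 50 -> NB

Answer: NB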